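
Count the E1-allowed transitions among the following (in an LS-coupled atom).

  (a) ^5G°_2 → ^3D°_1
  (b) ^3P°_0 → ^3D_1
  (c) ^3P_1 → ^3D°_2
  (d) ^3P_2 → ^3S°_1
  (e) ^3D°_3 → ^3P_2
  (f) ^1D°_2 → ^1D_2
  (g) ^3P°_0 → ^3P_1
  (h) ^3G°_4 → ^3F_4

(a) forbidden (parity, ΔS, ΔL fail)
(b) allowed
(c) allowed
(d) allowed
(e) allowed
(f) allowed
(g) allowed
(h) allowed
Total allowed: 7 of 8.

7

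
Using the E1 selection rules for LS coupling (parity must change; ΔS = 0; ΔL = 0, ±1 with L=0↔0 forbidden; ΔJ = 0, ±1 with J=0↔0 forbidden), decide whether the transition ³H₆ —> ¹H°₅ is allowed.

Initial level: S=1, L=5, J=6, parity even. Final level: S=0, L=5, J=5, parity odd.
ΔS = 0: S: 1 → 0 — violated.
ΔJ = 0, ±1 (not J=0↔0): J: 6 → 5, ΔJ = -1 — satisfied.
Parity must change: even → odd — satisfied.
ΔL = 0, ±1 (not L=0↔0): L: 5 → 5, ΔL = +0 — satisfied.
Rule(s) violated: ΔS.

forbidden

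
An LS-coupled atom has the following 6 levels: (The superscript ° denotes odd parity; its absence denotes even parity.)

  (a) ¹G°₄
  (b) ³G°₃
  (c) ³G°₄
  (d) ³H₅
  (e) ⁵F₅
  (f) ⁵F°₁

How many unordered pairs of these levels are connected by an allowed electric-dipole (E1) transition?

1

(a)–(b): forbidden (parity, ΔS).
(a)–(c): forbidden (parity, ΔS).
(a)–(d): forbidden (ΔS).
(a)–(e): forbidden (ΔS).
(a)–(f): forbidden (parity, ΔS, ΔJ).
(b)–(c): forbidden (parity).
(b)–(d): forbidden (ΔJ).
(b)–(e): forbidden (ΔS, ΔJ).
(b)–(f): forbidden (parity, ΔS, ΔJ).
(c)–(d): allowed.
(c)–(e): forbidden (ΔS).
(c)–(f): forbidden (parity, ΔS, ΔJ).
(d)–(e): forbidden (parity, ΔS, ΔL).
(d)–(f): forbidden (ΔS, ΔL, ΔJ).
(e)–(f): forbidden (ΔJ).
Allowed pairs: 1 of 15.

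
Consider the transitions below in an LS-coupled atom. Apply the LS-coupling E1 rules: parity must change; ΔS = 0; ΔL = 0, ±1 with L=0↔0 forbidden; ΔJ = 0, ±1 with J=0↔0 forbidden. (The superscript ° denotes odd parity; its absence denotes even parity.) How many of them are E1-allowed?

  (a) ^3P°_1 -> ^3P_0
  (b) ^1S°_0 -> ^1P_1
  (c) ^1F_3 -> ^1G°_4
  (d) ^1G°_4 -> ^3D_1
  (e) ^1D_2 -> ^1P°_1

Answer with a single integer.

(a) allowed
(b) allowed
(c) allowed
(d) forbidden (ΔS, ΔL, ΔJ fail)
(e) allowed
Total allowed: 4 of 5.

4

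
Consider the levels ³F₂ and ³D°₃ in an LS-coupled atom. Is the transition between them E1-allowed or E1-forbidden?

Initial level: S=1, L=3, J=2, parity even. Final level: S=1, L=2, J=3, parity odd.
Parity must change: even → odd — satisfied.
ΔS = 0: S: 1 → 1 — satisfied.
ΔL = 0, ±1 (not L=0↔0): L: 3 → 2, ΔL = -1 — satisfied.
ΔJ = 0, ±1 (not J=0↔0): J: 2 → 3, ΔJ = +1 — satisfied.
All four E1 rules are satisfied.

allowed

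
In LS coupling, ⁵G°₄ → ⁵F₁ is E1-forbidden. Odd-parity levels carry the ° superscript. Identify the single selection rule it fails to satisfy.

ΔS = 0: S: 2 → 2 — ✓.
Parity must change: odd → even — ✓.
ΔJ = 0, ±1 (not J=0↔0): J: 4 → 1, ΔJ = -3 — ✗.
ΔL = 0, ±1 (not L=0↔0): L: 4 → 3, ΔL = -1 — ✓.

the ΔJ = 0, ±1 rule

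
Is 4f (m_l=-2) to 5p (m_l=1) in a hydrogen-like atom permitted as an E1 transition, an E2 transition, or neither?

Δl = 1 − 3 = -2; l_i + l_f = 4.
Δm_l = +3.
E1 (Δl = ±1, |Δm_l| ≤ 1): not satisfied.
E2 (Δl = 0,±2, l_i+l_f ≥ 2, |Δm_l| ≤ 2): not satisfied.

neither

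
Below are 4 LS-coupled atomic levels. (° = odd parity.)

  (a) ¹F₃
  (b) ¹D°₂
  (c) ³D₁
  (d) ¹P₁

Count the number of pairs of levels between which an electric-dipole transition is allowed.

(a)–(b): allowed.
(a)–(c): forbidden (parity, ΔS, ΔJ).
(a)–(d): forbidden (parity, ΔL, ΔJ).
(b)–(c): forbidden (ΔS).
(b)–(d): allowed.
(c)–(d): forbidden (parity, ΔS).
Allowed pairs: 2 of 6.

2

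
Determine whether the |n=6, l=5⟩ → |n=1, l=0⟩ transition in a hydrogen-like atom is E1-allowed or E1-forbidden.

forbidden

l: 5 → 0 (Δl = -5). Δl = ±1 ✗.
The transition is electric-dipole forbidden.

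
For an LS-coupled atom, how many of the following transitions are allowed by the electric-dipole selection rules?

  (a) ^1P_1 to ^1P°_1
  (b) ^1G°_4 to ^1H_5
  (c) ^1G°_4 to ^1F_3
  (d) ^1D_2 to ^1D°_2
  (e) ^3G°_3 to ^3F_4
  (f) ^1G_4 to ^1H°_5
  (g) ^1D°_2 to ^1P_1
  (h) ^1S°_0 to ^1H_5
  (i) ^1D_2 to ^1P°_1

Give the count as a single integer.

(a) allowed
(b) allowed
(c) allowed
(d) allowed
(e) allowed
(f) allowed
(g) allowed
(h) forbidden (ΔL, ΔJ fail)
(i) allowed
Total allowed: 8 of 9.

8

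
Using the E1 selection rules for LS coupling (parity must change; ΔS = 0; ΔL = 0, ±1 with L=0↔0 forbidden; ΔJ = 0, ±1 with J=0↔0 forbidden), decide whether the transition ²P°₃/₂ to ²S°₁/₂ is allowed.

forbidden

Reading off the term symbols: S 1/2→1/2, L 1→0, J 3/2→1/2, parity odd→odd.
Parity must change: odd → odd — fails.
ΔL = 0, ±1 (not L=0↔0): L: 1 → 0, ΔL = -1 — ok.
ΔS = 0: S: 1/2 → 1/2 — ok.
ΔJ = 0, ±1 (not J=0↔0): J: 3/2 → 1/2, ΔJ = -1 — ok.
Rule(s) violated: parity.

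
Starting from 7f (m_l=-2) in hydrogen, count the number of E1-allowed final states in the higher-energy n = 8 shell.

E1 requires Δl = ±1, so l_f ∈ {2, 4}; with 0 ≤ l_f ≤ n_f−1 = 7, the allowed l_f values are {2, 4}.
For l_f = 2: m_f ∈ {m_i−1, m_i, m_i+1} ∩ [−2, 2] = {-2, -1} → 2 states.
For l_f = 4: m_f ∈ {m_i−1, m_i, m_i+1} ∩ [−4, 4] = {-3, -2, -1} → 3 states.
Total: 5.

5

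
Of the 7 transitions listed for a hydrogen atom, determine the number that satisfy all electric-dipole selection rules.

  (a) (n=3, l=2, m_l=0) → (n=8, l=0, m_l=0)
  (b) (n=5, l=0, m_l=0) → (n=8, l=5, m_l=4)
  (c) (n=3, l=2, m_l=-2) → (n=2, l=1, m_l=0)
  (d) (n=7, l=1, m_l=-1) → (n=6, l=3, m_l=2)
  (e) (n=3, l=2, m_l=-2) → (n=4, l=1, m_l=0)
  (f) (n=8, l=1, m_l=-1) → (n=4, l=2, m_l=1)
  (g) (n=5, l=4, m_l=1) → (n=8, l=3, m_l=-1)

0

(a) forbidden — Δl = -2 (E1 requires Δl = ±1)
(b) forbidden — Δl = +5 (E1 requires Δl = ±1); Δm_l = +4 (E1 requires Δm_l = 0, ±1)
(c) forbidden — Δm_l = +2 (E1 requires Δm_l = 0, ±1)
(d) forbidden — Δl = +2 (E1 requires Δl = ±1); Δm_l = +3 (E1 requires Δm_l = 0, ±1)
(e) forbidden — Δm_l = +2 (E1 requires Δm_l = 0, ±1)
(f) forbidden — Δm_l = +2 (E1 requires Δm_l = 0, ±1)
(g) forbidden — Δm_l = -2 (E1 requires Δm_l = 0, ±1)
Total allowed: 0 of 7.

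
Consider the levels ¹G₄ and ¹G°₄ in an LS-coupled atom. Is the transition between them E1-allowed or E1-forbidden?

ΔJ = 0, ±1 (not J=0↔0): J: 4 → 4, ΔJ = +0 — ok.
ΔS = 0: S: 0 → 0 — ok.
Parity must change: even → odd — ok.
ΔL = 0, ±1 (not L=0↔0): L: 4 → 4, ΔL = +0 — ok.
All four E1 rules are satisfied.

allowed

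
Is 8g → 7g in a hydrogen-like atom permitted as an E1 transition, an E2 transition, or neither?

E2

Δl = 4 − 4 = +0; l_i + l_f = 8.
E1 (Δl = ±1): not satisfied.
E2 (Δl = 0,±2, l_i+l_f ≥ 2): satisfied.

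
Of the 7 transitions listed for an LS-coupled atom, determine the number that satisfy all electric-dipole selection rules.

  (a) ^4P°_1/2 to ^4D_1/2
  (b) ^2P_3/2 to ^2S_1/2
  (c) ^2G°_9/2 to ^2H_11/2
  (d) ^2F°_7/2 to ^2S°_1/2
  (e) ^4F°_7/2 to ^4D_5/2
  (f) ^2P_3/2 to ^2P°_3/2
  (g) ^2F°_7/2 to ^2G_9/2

5

(a) allowed
(b) forbidden (parity fails)
(c) allowed
(d) forbidden (parity, ΔL, ΔJ fail)
(e) allowed
(f) allowed
(g) allowed
Total allowed: 5 of 7.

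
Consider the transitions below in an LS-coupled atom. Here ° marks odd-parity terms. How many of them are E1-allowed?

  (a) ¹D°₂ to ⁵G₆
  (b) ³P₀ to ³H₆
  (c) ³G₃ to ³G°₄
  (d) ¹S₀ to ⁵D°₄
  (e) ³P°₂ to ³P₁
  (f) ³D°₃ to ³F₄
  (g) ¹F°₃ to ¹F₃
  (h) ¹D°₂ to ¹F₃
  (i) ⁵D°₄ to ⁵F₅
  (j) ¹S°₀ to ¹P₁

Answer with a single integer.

(a) forbidden (ΔS, ΔL, ΔJ fail)
(b) forbidden (parity, ΔL, ΔJ fail)
(c) allowed
(d) forbidden (ΔS, ΔL, ΔJ fail)
(e) allowed
(f) allowed
(g) allowed
(h) allowed
(i) allowed
(j) allowed
Total allowed: 7 of 10.

7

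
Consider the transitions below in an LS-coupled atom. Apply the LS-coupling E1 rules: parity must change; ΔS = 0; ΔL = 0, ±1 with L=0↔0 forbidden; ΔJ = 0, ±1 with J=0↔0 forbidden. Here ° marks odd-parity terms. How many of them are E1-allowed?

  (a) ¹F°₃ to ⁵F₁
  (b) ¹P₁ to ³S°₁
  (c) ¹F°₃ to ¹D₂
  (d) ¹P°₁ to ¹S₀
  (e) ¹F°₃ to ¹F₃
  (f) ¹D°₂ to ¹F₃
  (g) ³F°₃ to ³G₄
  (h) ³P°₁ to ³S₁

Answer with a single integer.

6

(a) forbidden (ΔS, ΔJ fail)
(b) forbidden (ΔS fails)
(c) allowed
(d) allowed
(e) allowed
(f) allowed
(g) allowed
(h) allowed
Total allowed: 6 of 8.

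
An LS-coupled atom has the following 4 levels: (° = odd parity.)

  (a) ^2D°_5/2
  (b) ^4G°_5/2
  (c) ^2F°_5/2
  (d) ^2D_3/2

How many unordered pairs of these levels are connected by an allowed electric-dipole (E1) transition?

2

(a)–(b): forbidden (parity, ΔS, ΔL).
(a)–(c): forbidden (parity).
(a)–(d): allowed.
(b)–(c): forbidden (parity, ΔS).
(b)–(d): forbidden (ΔS, ΔL).
(c)–(d): allowed.
Allowed pairs: 2 of 6.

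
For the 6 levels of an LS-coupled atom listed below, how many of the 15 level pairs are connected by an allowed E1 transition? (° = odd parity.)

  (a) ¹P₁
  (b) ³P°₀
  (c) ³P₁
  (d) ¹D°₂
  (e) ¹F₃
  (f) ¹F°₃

(a)–(b): forbidden (ΔS).
(a)–(c): forbidden (parity, ΔS).
(a)–(d): allowed.
(a)–(e): forbidden (parity, ΔL, ΔJ).
(a)–(f): forbidden (ΔL, ΔJ).
(b)–(c): allowed.
(b)–(d): forbidden (parity, ΔS, ΔJ).
(b)–(e): forbidden (ΔS, ΔL, ΔJ).
(b)–(f): forbidden (parity, ΔS, ΔL, ΔJ).
(c)–(d): forbidden (ΔS).
(c)–(e): forbidden (parity, ΔS, ΔL, ΔJ).
(c)–(f): forbidden (ΔS, ΔL, ΔJ).
(d)–(e): allowed.
(d)–(f): forbidden (parity).
(e)–(f): allowed.
Allowed pairs: 4 of 15.

4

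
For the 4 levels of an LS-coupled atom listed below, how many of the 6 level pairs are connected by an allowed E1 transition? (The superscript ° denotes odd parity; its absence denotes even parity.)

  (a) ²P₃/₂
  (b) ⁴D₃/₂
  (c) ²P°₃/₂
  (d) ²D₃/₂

2

(a)–(b): forbidden (parity, ΔS).
(a)–(c): allowed.
(a)–(d): forbidden (parity).
(b)–(c): forbidden (ΔS).
(b)–(d): forbidden (parity, ΔS).
(c)–(d): allowed.
Allowed pairs: 2 of 6.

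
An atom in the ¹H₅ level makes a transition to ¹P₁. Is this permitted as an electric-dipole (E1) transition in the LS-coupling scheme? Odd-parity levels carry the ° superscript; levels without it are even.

forbidden

ΔS = 0: S: 0 → 0 — ✓.
Parity must change: even → even — ✗.
ΔJ = 0, ±1 (not J=0↔0): J: 5 → 1, ΔJ = -4 — ✗.
ΔL = 0, ±1 (not L=0↔0): L: 5 → 1, ΔL = -4 — ✗.
Rule(s) violated: parity, ΔL, ΔJ.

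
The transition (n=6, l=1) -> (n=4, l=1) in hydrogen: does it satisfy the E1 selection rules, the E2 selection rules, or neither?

Δl = 1 − 1 = +0; l_i + l_f = 2.
E1 (Δl = ±1): not satisfied.
E2 (Δl = 0,±2, l_i+l_f ≥ 2): satisfied.

E2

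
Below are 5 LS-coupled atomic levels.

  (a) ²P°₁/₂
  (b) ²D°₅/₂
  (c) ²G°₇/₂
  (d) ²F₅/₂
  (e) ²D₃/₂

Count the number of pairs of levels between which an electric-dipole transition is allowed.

4

(a)–(b): forbidden (parity, ΔJ).
(a)–(c): forbidden (parity, ΔL, ΔJ).
(a)–(d): forbidden (ΔL, ΔJ).
(a)–(e): allowed.
(b)–(c): forbidden (parity, ΔL).
(b)–(d): allowed.
(b)–(e): allowed.
(c)–(d): allowed.
(c)–(e): forbidden (ΔL, ΔJ).
(d)–(e): forbidden (parity).
Allowed pairs: 4 of 10.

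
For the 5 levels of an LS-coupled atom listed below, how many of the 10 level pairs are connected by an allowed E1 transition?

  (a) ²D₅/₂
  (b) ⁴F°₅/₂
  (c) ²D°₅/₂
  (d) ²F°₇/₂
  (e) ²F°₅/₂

3

(a)–(b): forbidden (ΔS).
(a)–(c): allowed.
(a)–(d): allowed.
(a)–(e): allowed.
(b)–(c): forbidden (parity, ΔS).
(b)–(d): forbidden (parity, ΔS).
(b)–(e): forbidden (parity, ΔS).
(c)–(d): forbidden (parity).
(c)–(e): forbidden (parity).
(d)–(e): forbidden (parity).
Allowed pairs: 3 of 10.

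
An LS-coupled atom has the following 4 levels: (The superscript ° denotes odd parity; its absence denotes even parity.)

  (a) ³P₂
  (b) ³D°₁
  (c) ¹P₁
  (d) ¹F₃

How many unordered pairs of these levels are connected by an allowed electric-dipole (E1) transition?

1

(a)–(b): allowed.
(a)–(c): forbidden (parity, ΔS).
(a)–(d): forbidden (parity, ΔS, ΔL).
(b)–(c): forbidden (ΔS).
(b)–(d): forbidden (ΔS, ΔJ).
(c)–(d): forbidden (parity, ΔL, ΔJ).
Allowed pairs: 1 of 6.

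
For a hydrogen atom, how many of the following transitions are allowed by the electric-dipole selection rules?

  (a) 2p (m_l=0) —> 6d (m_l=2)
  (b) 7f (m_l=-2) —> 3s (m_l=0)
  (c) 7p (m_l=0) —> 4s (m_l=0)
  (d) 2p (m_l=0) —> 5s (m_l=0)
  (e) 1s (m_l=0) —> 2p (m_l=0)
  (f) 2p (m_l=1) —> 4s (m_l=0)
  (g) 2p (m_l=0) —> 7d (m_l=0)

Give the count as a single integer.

5

(a) forbidden — Δm_l = +2 (E1 requires Δm_l = 0, ±1)
(b) forbidden — Δl = -3 (E1 requires Δl = ±1); Δm_l = +2 (E1 requires Δm_l = 0, ±1)
(c) allowed
(d) allowed
(e) allowed
(f) allowed
(g) allowed
Total allowed: 5 of 7.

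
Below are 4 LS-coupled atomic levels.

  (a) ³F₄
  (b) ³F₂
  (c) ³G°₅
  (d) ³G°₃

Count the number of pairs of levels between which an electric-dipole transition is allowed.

3

(a)–(b): forbidden (parity, ΔJ).
(a)–(c): allowed.
(a)–(d): allowed.
(b)–(c): forbidden (ΔJ).
(b)–(d): allowed.
(c)–(d): forbidden (parity, ΔJ).
Allowed pairs: 3 of 6.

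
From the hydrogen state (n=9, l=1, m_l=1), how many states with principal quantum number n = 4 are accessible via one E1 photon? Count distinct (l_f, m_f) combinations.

4

E1 requires Δl = ±1, so l_f ∈ {0, 2}; with 0 ≤ l_f ≤ n_f−1 = 3, the allowed l_f values are {0, 2}.
For l_f = 0: m_f ∈ {m_i−1, m_i, m_i+1} ∩ [−0, 0] = {0} → 1 state.
For l_f = 2: m_f ∈ {m_i−1, m_i, m_i+1} ∩ [−2, 2] = {0, 1, 2} → 3 states.
Total: 4.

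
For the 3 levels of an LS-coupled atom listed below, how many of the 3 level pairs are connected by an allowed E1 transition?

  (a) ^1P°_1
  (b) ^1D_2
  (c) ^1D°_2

2

(a)–(b): allowed.
(a)–(c): forbidden (parity).
(b)–(c): allowed.
Allowed pairs: 2 of 3.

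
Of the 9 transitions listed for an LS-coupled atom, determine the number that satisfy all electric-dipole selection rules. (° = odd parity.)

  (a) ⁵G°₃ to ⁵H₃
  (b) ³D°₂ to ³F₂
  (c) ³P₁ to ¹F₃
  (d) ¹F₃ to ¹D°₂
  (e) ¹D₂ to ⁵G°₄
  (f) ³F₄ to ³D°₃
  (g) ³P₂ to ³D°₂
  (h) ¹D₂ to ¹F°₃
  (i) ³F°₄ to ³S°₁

(a) allowed
(b) allowed
(c) forbidden (parity, ΔS, ΔL, ΔJ fail)
(d) allowed
(e) forbidden (ΔS, ΔL, ΔJ fail)
(f) allowed
(g) allowed
(h) allowed
(i) forbidden (parity, ΔL, ΔJ fail)
Total allowed: 6 of 9.

6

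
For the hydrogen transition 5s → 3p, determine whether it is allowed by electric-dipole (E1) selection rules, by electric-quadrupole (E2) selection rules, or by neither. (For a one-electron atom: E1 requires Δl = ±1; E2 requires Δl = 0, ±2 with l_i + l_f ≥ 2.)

Δl = 1 − 0 = +1; l_i + l_f = 1.
E1 (Δl = ±1): satisfied.
E2 (Δl = 0,±2, l_i+l_f ≥ 2): not satisfied.

E1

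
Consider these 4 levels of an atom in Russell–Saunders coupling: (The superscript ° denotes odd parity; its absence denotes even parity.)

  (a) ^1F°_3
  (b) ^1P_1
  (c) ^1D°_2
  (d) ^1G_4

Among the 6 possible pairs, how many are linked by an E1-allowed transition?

(a)–(b): forbidden (ΔL, ΔJ).
(a)–(c): forbidden (parity).
(a)–(d): allowed.
(b)–(c): allowed.
(b)–(d): forbidden (parity, ΔL, ΔJ).
(c)–(d): forbidden (ΔL, ΔJ).
Allowed pairs: 2 of 6.

2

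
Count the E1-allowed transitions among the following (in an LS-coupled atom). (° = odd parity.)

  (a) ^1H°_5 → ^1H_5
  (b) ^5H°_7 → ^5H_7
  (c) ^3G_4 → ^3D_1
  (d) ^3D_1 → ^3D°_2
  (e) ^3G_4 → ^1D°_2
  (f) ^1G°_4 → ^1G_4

4

(a) allowed
(b) allowed
(c) forbidden (parity, ΔL, ΔJ fail)
(d) allowed
(e) forbidden (ΔS, ΔL, ΔJ fail)
(f) allowed
Total allowed: 4 of 6.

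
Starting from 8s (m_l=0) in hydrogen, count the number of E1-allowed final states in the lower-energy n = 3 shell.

3

E1 requires Δl = ±1, so l_f ∈ {-1, 1}; with 0 ≤ l_f ≤ n_f−1 = 2, the allowed l_f values are {1}.
For l_f = 1: m_f ∈ {m_i−1, m_i, m_i+1} ∩ [−1, 1] = {-1, 0, 1} → 3 states.
Total: 3.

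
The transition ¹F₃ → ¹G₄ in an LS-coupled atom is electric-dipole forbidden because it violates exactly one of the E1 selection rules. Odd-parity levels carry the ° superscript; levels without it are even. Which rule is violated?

parity

Initial level: S=0, L=3, J=3, parity even. Final level: S=0, L=4, J=4, parity even.
Parity must change: even → even — violated.
ΔS = 0: S: 0 → 0 — satisfied.
ΔL = 0, ±1 (not L=0↔0): L: 3 → 4, ΔL = +1 — satisfied.
ΔJ = 0, ±1 (not J=0↔0): J: 3 → 4, ΔJ = +1 — satisfied.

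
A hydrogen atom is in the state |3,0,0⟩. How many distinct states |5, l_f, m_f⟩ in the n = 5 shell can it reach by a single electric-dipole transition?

E1 requires Δl = ±1, so l_f ∈ {-1, 1}; with 0 ≤ l_f ≤ n_f−1 = 4, the allowed l_f values are {1}.
For l_f = 1: m_f ∈ {m_i−1, m_i, m_i+1} ∩ [−1, 1] = {-1, 0, 1} → 3 states.
Total: 3.

3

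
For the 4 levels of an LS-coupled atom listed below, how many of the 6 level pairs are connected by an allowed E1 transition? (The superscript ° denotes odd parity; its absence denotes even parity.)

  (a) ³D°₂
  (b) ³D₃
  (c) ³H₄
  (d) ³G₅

1

(a)–(b): allowed.
(a)–(c): forbidden (ΔL, ΔJ).
(a)–(d): forbidden (ΔL, ΔJ).
(b)–(c): forbidden (parity, ΔL).
(b)–(d): forbidden (parity, ΔL, ΔJ).
(c)–(d): forbidden (parity).
Allowed pairs: 1 of 6.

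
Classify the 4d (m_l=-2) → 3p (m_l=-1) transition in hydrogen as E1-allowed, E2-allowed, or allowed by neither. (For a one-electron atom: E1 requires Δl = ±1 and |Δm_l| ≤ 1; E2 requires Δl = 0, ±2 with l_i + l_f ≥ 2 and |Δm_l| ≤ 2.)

Δl = 1 − 2 = -1; l_i + l_f = 3.
Δm_l = +1.
E1 (Δl = ±1, |Δm_l| ≤ 1): satisfied.
E2 (Δl = 0,±2, l_i+l_f ≥ 2, |Δm_l| ≤ 2): not satisfied.

E1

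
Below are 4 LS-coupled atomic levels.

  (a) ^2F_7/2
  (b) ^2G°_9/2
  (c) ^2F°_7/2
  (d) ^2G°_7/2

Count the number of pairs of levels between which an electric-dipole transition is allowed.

(a)–(b): allowed.
(a)–(c): allowed.
(a)–(d): allowed.
(b)–(c): forbidden (parity).
(b)–(d): forbidden (parity).
(c)–(d): forbidden (parity).
Allowed pairs: 3 of 6.

3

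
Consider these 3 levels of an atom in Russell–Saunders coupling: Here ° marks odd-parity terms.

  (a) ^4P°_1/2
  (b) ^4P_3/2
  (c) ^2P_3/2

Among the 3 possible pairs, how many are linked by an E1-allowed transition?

1

(a)–(b): allowed.
(a)–(c): forbidden (ΔS).
(b)–(c): forbidden (parity, ΔS).
Allowed pairs: 1 of 3.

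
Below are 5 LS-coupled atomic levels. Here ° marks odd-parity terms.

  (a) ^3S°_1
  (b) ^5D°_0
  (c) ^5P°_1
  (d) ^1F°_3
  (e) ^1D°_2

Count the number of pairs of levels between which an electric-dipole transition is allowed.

(a)–(b): forbidden (parity, ΔS, ΔL).
(a)–(c): forbidden (parity, ΔS).
(a)–(d): forbidden (parity, ΔS, ΔL, ΔJ).
(a)–(e): forbidden (parity, ΔS, ΔL).
(b)–(c): forbidden (parity).
(b)–(d): forbidden (parity, ΔS, ΔJ).
(b)–(e): forbidden (parity, ΔS, ΔJ).
(c)–(d): forbidden (parity, ΔS, ΔL, ΔJ).
(c)–(e): forbidden (parity, ΔS).
(d)–(e): forbidden (parity).
Allowed pairs: 0 of 10.

0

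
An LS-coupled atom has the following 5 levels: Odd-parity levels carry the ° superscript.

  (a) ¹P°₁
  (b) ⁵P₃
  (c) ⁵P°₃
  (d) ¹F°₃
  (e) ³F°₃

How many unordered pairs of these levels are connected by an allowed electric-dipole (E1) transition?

1

(a)–(b): forbidden (ΔS, ΔJ).
(a)–(c): forbidden (parity, ΔS, ΔJ).
(a)–(d): forbidden (parity, ΔL, ΔJ).
(a)–(e): forbidden (parity, ΔS, ΔL, ΔJ).
(b)–(c): allowed.
(b)–(d): forbidden (ΔS, ΔL).
(b)–(e): forbidden (ΔS, ΔL).
(c)–(d): forbidden (parity, ΔS, ΔL).
(c)–(e): forbidden (parity, ΔS, ΔL).
(d)–(e): forbidden (parity, ΔS).
Allowed pairs: 1 of 10.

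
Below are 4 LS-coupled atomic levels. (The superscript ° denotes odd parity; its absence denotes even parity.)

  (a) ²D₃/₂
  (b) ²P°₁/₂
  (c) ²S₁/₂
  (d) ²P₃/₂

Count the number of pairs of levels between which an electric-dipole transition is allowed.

3

(a)–(b): allowed.
(a)–(c): forbidden (parity, ΔL).
(a)–(d): forbidden (parity).
(b)–(c): allowed.
(b)–(d): allowed.
(c)–(d): forbidden (parity).
Allowed pairs: 3 of 6.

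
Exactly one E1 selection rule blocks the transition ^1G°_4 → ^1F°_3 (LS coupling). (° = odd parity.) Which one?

parity

ΔS = 0: S: 0 → 0 — ✓.
ΔJ = 0, ±1 (not J=0↔0): J: 4 → 3, ΔJ = -1 — ✓.
ΔL = 0, ±1 (not L=0↔0): L: 4 → 3, ΔL = -1 — ✓.
Parity must change: odd → odd — ✗.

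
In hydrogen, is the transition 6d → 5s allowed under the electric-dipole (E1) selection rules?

forbidden

Initial l = 2, final l = 0, so Δl = -2. E1 requires Δl = ±1: violated.
The transition is electric-dipole forbidden.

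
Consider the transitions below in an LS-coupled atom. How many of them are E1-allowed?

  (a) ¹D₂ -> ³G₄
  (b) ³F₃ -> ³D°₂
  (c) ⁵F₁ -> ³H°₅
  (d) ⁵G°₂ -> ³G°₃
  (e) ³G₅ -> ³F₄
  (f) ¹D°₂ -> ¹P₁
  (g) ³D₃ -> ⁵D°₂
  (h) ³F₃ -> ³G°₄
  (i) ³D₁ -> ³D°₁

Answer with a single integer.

(a) forbidden (parity, ΔS, ΔL, ΔJ fail)
(b) allowed
(c) forbidden (ΔS, ΔL, ΔJ fail)
(d) forbidden (parity, ΔS fail)
(e) forbidden (parity fails)
(f) allowed
(g) forbidden (ΔS fails)
(h) allowed
(i) allowed
Total allowed: 4 of 9.

4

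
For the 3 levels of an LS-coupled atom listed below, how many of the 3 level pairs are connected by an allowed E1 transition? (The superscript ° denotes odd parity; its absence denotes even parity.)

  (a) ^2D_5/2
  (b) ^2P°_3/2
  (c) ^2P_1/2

2

(a)–(b): allowed.
(a)–(c): forbidden (parity, ΔJ).
(b)–(c): allowed.
Allowed pairs: 2 of 3.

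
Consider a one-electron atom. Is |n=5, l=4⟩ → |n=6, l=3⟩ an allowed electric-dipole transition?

allowed

Δl = 3 − 4 = -1; the E1 rule Δl = ±1 is satisfied.
All E1 selection rules are satisfied.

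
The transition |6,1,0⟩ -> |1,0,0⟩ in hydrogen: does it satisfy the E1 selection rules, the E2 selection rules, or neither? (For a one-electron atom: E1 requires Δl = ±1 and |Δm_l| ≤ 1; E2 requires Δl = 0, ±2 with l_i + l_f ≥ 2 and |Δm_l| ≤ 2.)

Δl = 0 − 1 = -1; l_i + l_f = 1.
Δm_l = +0.
E1 (Δl = ±1, |Δm_l| ≤ 1): satisfied.
E2 (Δl = 0,±2, l_i+l_f ≥ 2, |Δm_l| ≤ 2): not satisfied.

E1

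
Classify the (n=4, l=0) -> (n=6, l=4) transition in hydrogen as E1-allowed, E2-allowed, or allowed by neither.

Δl = 4 − 0 = +4; l_i + l_f = 4.
E1 (Δl = ±1): not satisfied.
E2 (Δl = 0,±2, l_i+l_f ≥ 2): not satisfied.

neither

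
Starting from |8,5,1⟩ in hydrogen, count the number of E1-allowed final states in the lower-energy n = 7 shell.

E1 requires Δl = ±1, so l_f ∈ {4, 6}; with 0 ≤ l_f ≤ n_f−1 = 6, the allowed l_f values are {4, 6}.
For l_f = 4: m_f ∈ {m_i−1, m_i, m_i+1} ∩ [−4, 4] = {0, 1, 2} → 3 states.
For l_f = 6: m_f ∈ {m_i−1, m_i, m_i+1} ∩ [−6, 6] = {0, 1, 2} → 3 states.
Total: 6.

6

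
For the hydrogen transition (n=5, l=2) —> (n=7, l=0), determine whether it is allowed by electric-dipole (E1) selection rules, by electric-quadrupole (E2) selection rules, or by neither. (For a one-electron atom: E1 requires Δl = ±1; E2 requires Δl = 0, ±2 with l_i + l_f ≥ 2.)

E2

Δl = 0 − 2 = -2; l_i + l_f = 2.
E1 (Δl = ±1): not satisfied.
E2 (Δl = 0,±2, l_i+l_f ≥ 2): satisfied.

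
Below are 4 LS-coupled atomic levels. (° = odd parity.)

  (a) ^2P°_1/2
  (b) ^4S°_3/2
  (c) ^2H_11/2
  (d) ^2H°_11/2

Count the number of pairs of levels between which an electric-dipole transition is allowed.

1

(a)–(b): forbidden (parity, ΔS).
(a)–(c): forbidden (ΔL, ΔJ).
(a)–(d): forbidden (parity, ΔL, ΔJ).
(b)–(c): forbidden (ΔS, ΔL, ΔJ).
(b)–(d): forbidden (parity, ΔS, ΔL, ΔJ).
(c)–(d): allowed.
Allowed pairs: 1 of 6.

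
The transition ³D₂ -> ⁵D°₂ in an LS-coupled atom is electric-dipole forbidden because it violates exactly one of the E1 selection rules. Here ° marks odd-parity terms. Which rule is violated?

the ΔS = 0 rule

Initial level: S=1, L=2, J=2, parity even. Final level: S=2, L=2, J=2, parity odd.
Parity must change: even → odd — ok.
ΔS = 0: S: 1 → 2 — fails.
ΔL = 0, ±1 (not L=0↔0): L: 2 → 2, ΔL = +0 — ok.
ΔJ = 0, ±1 (not J=0↔0): J: 2 → 2, ΔJ = +0 — ok.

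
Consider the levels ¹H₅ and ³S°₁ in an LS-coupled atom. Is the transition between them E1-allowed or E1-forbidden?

Initial level: S=0, L=5, J=5, parity even. Final level: S=1, L=0, J=1, parity odd.
Parity must change: even → odd — ✓.
ΔS = 0: S: 0 → 1 — ✗.
ΔL = 0, ±1 (not L=0↔0): L: 5 → 0, ΔL = -5 — ✗.
ΔJ = 0, ±1 (not J=0↔0): J: 5 → 1, ΔJ = -4 — ✗.
Rule(s) violated: ΔS, ΔL, ΔJ.

forbidden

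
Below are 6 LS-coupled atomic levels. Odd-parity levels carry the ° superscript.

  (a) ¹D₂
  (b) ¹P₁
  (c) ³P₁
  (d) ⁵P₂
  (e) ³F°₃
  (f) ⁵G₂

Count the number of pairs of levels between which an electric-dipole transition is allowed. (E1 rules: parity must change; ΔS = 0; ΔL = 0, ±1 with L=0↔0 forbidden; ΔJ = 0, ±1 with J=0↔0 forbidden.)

(a)–(b): forbidden (parity).
(a)–(c): forbidden (parity, ΔS).
(a)–(d): forbidden (parity, ΔS).
(a)–(e): forbidden (ΔS).
(a)–(f): forbidden (parity, ΔS, ΔL).
(b)–(c): forbidden (parity, ΔS).
(b)–(d): forbidden (parity, ΔS).
(b)–(e): forbidden (ΔS, ΔL, ΔJ).
(b)–(f): forbidden (parity, ΔS, ΔL).
(c)–(d): forbidden (parity, ΔS).
(c)–(e): forbidden (ΔL, ΔJ).
(c)–(f): forbidden (parity, ΔS, ΔL).
(d)–(e): forbidden (ΔS, ΔL).
(d)–(f): forbidden (parity, ΔL).
(e)–(f): forbidden (ΔS).
Allowed pairs: 0 of 15.

0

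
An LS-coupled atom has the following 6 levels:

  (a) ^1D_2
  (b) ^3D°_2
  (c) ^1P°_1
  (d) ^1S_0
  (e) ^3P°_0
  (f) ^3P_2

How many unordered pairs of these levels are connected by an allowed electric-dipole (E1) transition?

3

(a)–(b): forbidden (ΔS).
(a)–(c): allowed.
(a)–(d): forbidden (parity, ΔL, ΔJ).
(a)–(e): forbidden (ΔS, ΔJ).
(a)–(f): forbidden (parity, ΔS).
(b)–(c): forbidden (parity, ΔS).
(b)–(d): forbidden (ΔS, ΔL, ΔJ).
(b)–(e): forbidden (parity, ΔJ).
(b)–(f): allowed.
(c)–(d): allowed.
(c)–(e): forbidden (parity, ΔS).
(c)–(f): forbidden (ΔS).
(d)–(e): forbidden (ΔS, ΔJ).
(d)–(f): forbidden (parity, ΔS, ΔJ).
(e)–(f): forbidden (ΔJ).
Allowed pairs: 3 of 15.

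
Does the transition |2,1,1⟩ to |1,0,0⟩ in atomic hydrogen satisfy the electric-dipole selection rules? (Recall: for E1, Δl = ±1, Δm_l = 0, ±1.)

l: 1 → 0 (Δl = -1). Δl = ±1 ✓.
m_l: 1 → 0 (Δm_l = -1). |Δm_l| ≤ 1 ✓.
All E1 selection rules are satisfied.

allowed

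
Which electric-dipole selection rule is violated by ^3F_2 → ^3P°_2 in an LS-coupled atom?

the ΔL = 0, ±1 rule

Initial level: S=1, L=3, J=2, parity even. Final level: S=1, L=1, J=2, parity odd.
Parity must change: even → odd — ok.
ΔS = 0: S: 1 → 1 — ok.
ΔL = 0, ±1 (not L=0↔0): L: 3 → 1, ΔL = -2 — fails.
ΔJ = 0, ±1 (not J=0↔0): J: 2 → 2, ΔJ = +0 — ok.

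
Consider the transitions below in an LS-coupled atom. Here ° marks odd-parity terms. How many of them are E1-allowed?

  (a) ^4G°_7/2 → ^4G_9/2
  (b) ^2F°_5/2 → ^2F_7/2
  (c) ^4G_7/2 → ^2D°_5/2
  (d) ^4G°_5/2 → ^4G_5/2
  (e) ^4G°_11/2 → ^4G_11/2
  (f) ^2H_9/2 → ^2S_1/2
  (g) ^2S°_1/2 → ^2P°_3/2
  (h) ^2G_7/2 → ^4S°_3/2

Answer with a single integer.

(a) allowed
(b) allowed
(c) forbidden (ΔS, ΔL fail)
(d) allowed
(e) allowed
(f) forbidden (parity, ΔL, ΔJ fail)
(g) forbidden (parity fails)
(h) forbidden (ΔS, ΔL, ΔJ fail)
Total allowed: 4 of 8.

4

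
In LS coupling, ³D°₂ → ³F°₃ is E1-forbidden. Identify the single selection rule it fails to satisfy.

Reading off the term symbols: S 1→1, L 2→3, J 2→3, parity odd→odd.
Parity must change: odd → odd — ✗.
ΔS = 0: S: 1 → 1 — ✓.
ΔL = 0, ±1 (not L=0↔0): L: 2 → 3, ΔL = +1 — ✓.
ΔJ = 0, ±1 (not J=0↔0): J: 2 → 3, ΔJ = +1 — ✓.

parity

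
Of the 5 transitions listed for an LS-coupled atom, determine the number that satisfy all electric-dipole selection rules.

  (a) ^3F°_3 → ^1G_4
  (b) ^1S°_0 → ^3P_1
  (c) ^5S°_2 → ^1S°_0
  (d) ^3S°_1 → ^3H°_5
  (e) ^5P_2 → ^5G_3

(a) forbidden (ΔS fails)
(b) forbidden (ΔS fails)
(c) forbidden (parity, ΔS, ΔL, ΔJ fail)
(d) forbidden (parity, ΔL, ΔJ fail)
(e) forbidden (parity, ΔL fail)
Total allowed: 0 of 5.

0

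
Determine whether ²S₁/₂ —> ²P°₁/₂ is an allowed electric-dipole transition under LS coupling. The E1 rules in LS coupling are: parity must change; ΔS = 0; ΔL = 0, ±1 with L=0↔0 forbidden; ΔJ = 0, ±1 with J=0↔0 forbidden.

allowed

Initial level: S=1/2, L=0, J=1/2, parity even. Final level: S=1/2, L=1, J=1/2, parity odd.
Parity must change: even → odd — ok.
ΔS = 0: S: 1/2 → 1/2 — ok.
ΔL = 0, ±1 (not L=0↔0): L: 0 → 1, ΔL = +1 — ok.
ΔJ = 0, ±1 (not J=0↔0): J: 1/2 → 1/2, ΔJ = +0 — ok.
All four E1 rules are satisfied.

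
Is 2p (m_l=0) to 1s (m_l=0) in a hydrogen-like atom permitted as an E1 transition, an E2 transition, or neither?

E1

Δl = 0 − 1 = -1; l_i + l_f = 1.
Δm_l = +0.
E1 (Δl = ±1, |Δm_l| ≤ 1): satisfied.
E2 (Δl = 0,±2, l_i+l_f ≥ 2, |Δm_l| ≤ 2): not satisfied.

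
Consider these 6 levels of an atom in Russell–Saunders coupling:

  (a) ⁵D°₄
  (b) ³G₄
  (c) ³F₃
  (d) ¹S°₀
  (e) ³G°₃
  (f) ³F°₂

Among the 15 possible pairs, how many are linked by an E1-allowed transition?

3

(a)–(b): forbidden (ΔS, ΔL).
(a)–(c): forbidden (ΔS).
(a)–(d): forbidden (parity, ΔS, ΔL, ΔJ).
(a)–(e): forbidden (parity, ΔS, ΔL).
(a)–(f): forbidden (parity, ΔS, ΔJ).
(b)–(c): forbidden (parity).
(b)–(d): forbidden (ΔS, ΔL, ΔJ).
(b)–(e): allowed.
(b)–(f): forbidden (ΔJ).
(c)–(d): forbidden (ΔS, ΔL, ΔJ).
(c)–(e): allowed.
(c)–(f): allowed.
(d)–(e): forbidden (parity, ΔS, ΔL, ΔJ).
(d)–(f): forbidden (parity, ΔS, ΔL, ΔJ).
(e)–(f): forbidden (parity).
Allowed pairs: 3 of 15.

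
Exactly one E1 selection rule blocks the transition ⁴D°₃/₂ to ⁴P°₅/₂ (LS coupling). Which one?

parity

Initial level: S=3/2, L=2, J=3/2, parity odd. Final level: S=3/2, L=1, J=5/2, parity odd.
Parity must change: odd → odd — fails.
ΔS = 0: S: 3/2 → 3/2 — passes.
ΔL = 0, ±1 (not L=0↔0): L: 2 → 1, ΔL = -1 — passes.
ΔJ = 0, ±1 (not J=0↔0): J: 3/2 → 5/2, ΔJ = +1 — passes.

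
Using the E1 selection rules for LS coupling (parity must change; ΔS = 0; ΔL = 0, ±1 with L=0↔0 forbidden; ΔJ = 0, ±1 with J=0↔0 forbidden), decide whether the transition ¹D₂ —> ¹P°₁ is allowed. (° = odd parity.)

allowed

ΔL = 0, ±1 (not L=0↔0): L: 2 → 1, ΔL = -1 — passes.
Parity must change: even → odd — passes.
ΔS = 0: S: 0 → 0 — passes.
ΔJ = 0, ±1 (not J=0↔0): J: 2 → 1, ΔJ = -1 — passes.
All four E1 rules are satisfied.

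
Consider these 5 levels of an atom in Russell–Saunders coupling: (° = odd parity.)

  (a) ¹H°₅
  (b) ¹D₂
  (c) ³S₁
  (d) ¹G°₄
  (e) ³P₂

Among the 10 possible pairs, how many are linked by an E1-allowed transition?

0

(a)–(b): forbidden (ΔL, ΔJ).
(a)–(c): forbidden (ΔS, ΔL, ΔJ).
(a)–(d): forbidden (parity).
(a)–(e): forbidden (ΔS, ΔL, ΔJ).
(b)–(c): forbidden (parity, ΔS, ΔL).
(b)–(d): forbidden (ΔL, ΔJ).
(b)–(e): forbidden (parity, ΔS).
(c)–(d): forbidden (ΔS, ΔL, ΔJ).
(c)–(e): forbidden (parity).
(d)–(e): forbidden (ΔS, ΔL, ΔJ).
Allowed pairs: 0 of 10.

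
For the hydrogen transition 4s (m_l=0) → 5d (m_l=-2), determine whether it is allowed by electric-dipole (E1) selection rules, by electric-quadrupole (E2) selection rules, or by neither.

E2

Δl = 2 − 0 = +2; l_i + l_f = 2.
Δm_l = -2.
E1 (Δl = ±1, |Δm_l| ≤ 1): not satisfied.
E2 (Δl = 0,±2, l_i+l_f ≥ 2, |Δm_l| ≤ 2): satisfied.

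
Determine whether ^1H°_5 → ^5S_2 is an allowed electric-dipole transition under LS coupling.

forbidden

Initial level: S=0, L=5, J=5, parity odd. Final level: S=2, L=0, J=2, parity even.
Parity must change: odd → even — ✓.
ΔS = 0: S: 0 → 2 — ✗.
ΔL = 0, ±1 (not L=0↔0): L: 5 → 0, ΔL = -5 — ✗.
ΔJ = 0, ±1 (not J=0↔0): J: 5 → 2, ΔJ = -3 — ✗.
Rule(s) violated: ΔS, ΔL, ΔJ.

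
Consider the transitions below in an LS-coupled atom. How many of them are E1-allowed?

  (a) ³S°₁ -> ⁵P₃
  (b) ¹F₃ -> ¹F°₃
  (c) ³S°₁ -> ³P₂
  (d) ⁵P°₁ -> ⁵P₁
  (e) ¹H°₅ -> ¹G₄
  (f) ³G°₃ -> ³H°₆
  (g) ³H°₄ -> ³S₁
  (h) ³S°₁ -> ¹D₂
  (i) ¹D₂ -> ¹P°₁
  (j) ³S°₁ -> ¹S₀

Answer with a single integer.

5

(a) forbidden (ΔS, ΔJ fail)
(b) allowed
(c) allowed
(d) allowed
(e) allowed
(f) forbidden (parity, ΔJ fail)
(g) forbidden (ΔL, ΔJ fail)
(h) forbidden (ΔS, ΔL fail)
(i) allowed
(j) forbidden (ΔS, ΔL fail)
Total allowed: 5 of 10.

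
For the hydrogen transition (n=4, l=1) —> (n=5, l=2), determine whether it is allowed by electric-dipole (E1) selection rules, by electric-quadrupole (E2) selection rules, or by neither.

Δl = 2 − 1 = +1; l_i + l_f = 3.
E1 (Δl = ±1): satisfied.
E2 (Δl = 0,±2, l_i+l_f ≥ 2): not satisfied.

E1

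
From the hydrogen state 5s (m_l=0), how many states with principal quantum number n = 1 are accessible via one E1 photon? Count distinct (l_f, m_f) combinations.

0

E1 requires l_f ∈ {-1, 1}, but neither lies in [0, 0], so no final state is reachable.
Total: 0.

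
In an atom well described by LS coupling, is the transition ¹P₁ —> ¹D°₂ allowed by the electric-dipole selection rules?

allowed

Reading off the term symbols: S 0→0, L 1→2, J 1→2, parity even→odd.
ΔS = 0: S: 0 → 0 — ok.
Parity must change: even → odd — ok.
ΔJ = 0, ±1 (not J=0↔0): J: 1 → 2, ΔJ = +1 — ok.
ΔL = 0, ±1 (not L=0↔0): L: 1 → 2, ΔL = +1 — ok.
All four E1 rules are satisfied.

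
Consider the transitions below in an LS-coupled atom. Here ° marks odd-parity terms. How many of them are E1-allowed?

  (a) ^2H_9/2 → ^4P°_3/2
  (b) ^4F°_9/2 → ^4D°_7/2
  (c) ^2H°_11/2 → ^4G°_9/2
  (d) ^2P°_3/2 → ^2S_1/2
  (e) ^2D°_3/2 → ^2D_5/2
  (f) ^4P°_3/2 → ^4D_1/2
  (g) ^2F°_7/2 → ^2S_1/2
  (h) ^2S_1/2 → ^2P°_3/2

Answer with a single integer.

4

(a) forbidden (ΔS, ΔL, ΔJ fail)
(b) forbidden (parity fails)
(c) forbidden (parity, ΔS fail)
(d) allowed
(e) allowed
(f) allowed
(g) forbidden (ΔL, ΔJ fail)
(h) allowed
Total allowed: 4 of 8.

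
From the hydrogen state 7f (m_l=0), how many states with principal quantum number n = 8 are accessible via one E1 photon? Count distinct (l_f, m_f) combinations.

6

E1 requires Δl = ±1, so l_f ∈ {2, 4}; with 0 ≤ l_f ≤ n_f−1 = 7, the allowed l_f values are {2, 4}.
For l_f = 2: m_f ∈ {m_i−1, m_i, m_i+1} ∩ [−2, 2] = {-1, 0, 1} → 3 states.
For l_f = 4: m_f ∈ {m_i−1, m_i, m_i+1} ∩ [−4, 4] = {-1, 0, 1} → 3 states.
Total: 6.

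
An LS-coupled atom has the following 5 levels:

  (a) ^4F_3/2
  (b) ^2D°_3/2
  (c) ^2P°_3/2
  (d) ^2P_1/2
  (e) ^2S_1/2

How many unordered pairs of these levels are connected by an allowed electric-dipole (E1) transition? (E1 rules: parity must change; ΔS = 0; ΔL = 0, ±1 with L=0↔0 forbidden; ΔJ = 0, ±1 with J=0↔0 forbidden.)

3

(a)–(b): forbidden (ΔS).
(a)–(c): forbidden (ΔS, ΔL).
(a)–(d): forbidden (parity, ΔS, ΔL).
(a)–(e): forbidden (parity, ΔS, ΔL).
(b)–(c): forbidden (parity).
(b)–(d): allowed.
(b)–(e): forbidden (ΔL).
(c)–(d): allowed.
(c)–(e): allowed.
(d)–(e): forbidden (parity).
Allowed pairs: 3 of 10.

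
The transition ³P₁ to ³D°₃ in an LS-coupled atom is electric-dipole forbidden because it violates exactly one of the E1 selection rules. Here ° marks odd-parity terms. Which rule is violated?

the ΔJ = 0, ±1 rule

Initial level: S=1, L=1, J=1, parity even. Final level: S=1, L=2, J=3, parity odd.
Parity must change: even → odd — satisfied.
ΔS = 0: S: 1 → 1 — satisfied.
ΔL = 0, ±1 (not L=0↔0): L: 1 → 2, ΔL = +1 — satisfied.
ΔJ = 0, ±1 (not J=0↔0): J: 1 → 3, ΔJ = +2 — violated.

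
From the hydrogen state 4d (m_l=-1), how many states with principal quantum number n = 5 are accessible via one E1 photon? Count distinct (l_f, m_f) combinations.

5

E1 requires Δl = ±1, so l_f ∈ {1, 3}; with 0 ≤ l_f ≤ n_f−1 = 4, the allowed l_f values are {1, 3}.
For l_f = 1: m_f ∈ {m_i−1, m_i, m_i+1} ∩ [−1, 1] = {-1, 0} → 2 states.
For l_f = 3: m_f ∈ {m_i−1, m_i, m_i+1} ∩ [−3, 3] = {-2, -1, 0} → 3 states.
Total: 5.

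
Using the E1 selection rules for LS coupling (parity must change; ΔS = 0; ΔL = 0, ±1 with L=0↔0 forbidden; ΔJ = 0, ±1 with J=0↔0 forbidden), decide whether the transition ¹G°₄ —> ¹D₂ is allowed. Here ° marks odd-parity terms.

Parity must change: odd → even — ok.
ΔS = 0: S: 0 → 0 — ok.
ΔL = 0, ±1 (not L=0↔0): L: 4 → 2, ΔL = -2 — fails.
ΔJ = 0, ±1 (not J=0↔0): J: 4 → 2, ΔJ = -2 — fails.
Rule(s) violated: ΔL, ΔJ.

forbidden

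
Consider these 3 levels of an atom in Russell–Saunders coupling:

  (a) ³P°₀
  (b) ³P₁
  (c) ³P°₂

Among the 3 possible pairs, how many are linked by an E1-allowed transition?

(a)–(b): allowed.
(a)–(c): forbidden (parity, ΔJ).
(b)–(c): allowed.
Allowed pairs: 2 of 3.

2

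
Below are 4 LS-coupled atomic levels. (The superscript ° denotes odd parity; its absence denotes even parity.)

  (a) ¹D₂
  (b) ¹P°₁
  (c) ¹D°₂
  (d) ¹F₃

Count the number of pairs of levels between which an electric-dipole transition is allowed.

(a)–(b): allowed.
(a)–(c): allowed.
(a)–(d): forbidden (parity).
(b)–(c): forbidden (parity).
(b)–(d): forbidden (ΔL, ΔJ).
(c)–(d): allowed.
Allowed pairs: 3 of 6.

3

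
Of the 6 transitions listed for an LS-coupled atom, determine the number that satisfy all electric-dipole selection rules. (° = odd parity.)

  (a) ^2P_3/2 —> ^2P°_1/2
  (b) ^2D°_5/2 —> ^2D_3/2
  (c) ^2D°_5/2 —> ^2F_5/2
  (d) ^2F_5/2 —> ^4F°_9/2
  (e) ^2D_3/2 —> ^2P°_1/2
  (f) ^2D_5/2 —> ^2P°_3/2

5

(a) allowed
(b) allowed
(c) allowed
(d) forbidden (ΔS, ΔJ fail)
(e) allowed
(f) allowed
Total allowed: 5 of 6.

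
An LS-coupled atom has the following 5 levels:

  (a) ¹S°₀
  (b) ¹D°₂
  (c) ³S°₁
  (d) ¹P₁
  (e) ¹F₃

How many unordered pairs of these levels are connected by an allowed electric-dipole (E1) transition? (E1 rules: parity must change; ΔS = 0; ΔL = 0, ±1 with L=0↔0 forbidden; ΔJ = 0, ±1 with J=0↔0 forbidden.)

(a)–(b): forbidden (parity, ΔL, ΔJ).
(a)–(c): forbidden (parity, ΔS, ΔL).
(a)–(d): allowed.
(a)–(e): forbidden (ΔL, ΔJ).
(b)–(c): forbidden (parity, ΔS, ΔL).
(b)–(d): allowed.
(b)–(e): allowed.
(c)–(d): forbidden (ΔS).
(c)–(e): forbidden (ΔS, ΔL, ΔJ).
(d)–(e): forbidden (parity, ΔL, ΔJ).
Allowed pairs: 3 of 10.

3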